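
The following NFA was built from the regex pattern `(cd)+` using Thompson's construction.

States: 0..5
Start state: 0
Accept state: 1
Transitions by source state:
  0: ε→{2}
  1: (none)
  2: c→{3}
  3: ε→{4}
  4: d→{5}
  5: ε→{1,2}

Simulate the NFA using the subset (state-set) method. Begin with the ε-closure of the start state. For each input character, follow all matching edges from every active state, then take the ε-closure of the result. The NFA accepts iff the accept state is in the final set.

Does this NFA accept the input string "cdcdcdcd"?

S₀ = ε-closure({0}) = {0,2}
'c' @ 1: {3,4}
'd' @ 2: {1,2,5}  [accepting]
'c' @ 3: {3,4}
'd' @ 4: {1,2,5}  [accepting]
'c' @ 5: {3,4}
'd' @ 6: {1,2,5}  [accepting]
'c' @ 7: {3,4}
'd' @ 8: {1,2,5}  [accepting]
end set {1,2,5} — state 1 in

Answer: ACCEPT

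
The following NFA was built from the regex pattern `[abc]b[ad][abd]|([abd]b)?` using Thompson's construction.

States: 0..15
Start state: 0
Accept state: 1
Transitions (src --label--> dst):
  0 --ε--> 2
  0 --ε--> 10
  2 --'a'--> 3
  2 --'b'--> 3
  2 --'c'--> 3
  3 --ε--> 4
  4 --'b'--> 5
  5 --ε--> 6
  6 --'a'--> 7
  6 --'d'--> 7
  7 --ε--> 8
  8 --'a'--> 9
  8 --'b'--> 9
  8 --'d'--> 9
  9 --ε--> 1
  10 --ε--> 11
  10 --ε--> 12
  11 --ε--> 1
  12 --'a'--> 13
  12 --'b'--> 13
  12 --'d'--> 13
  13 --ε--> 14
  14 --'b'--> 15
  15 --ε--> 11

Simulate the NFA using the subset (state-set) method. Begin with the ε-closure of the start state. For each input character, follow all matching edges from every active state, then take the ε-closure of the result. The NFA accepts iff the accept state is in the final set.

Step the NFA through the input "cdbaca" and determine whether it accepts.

Answer: REJECT

Trace:
initial (ε-close {0}): {0,1,2,10,11,12}
'c' @ 1: {3,4}
'd' @ 2: {}  — state set empty
rest 'baca' ignored (set empty)
end set {} — state 1 not in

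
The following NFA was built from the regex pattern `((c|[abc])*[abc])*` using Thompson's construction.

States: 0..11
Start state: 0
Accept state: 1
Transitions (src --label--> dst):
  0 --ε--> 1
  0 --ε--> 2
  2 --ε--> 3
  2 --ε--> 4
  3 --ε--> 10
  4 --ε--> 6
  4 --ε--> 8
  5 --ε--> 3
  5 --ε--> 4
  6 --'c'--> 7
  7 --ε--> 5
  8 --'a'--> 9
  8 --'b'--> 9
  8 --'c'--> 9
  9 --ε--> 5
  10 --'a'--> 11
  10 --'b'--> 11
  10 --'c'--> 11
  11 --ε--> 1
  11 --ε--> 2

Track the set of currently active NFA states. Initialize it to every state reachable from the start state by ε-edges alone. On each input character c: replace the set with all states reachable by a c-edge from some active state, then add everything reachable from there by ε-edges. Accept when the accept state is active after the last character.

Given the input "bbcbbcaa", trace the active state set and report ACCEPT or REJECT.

Answer: ACCEPT

Derivation:
S₀ = ε-closure({0}) = {0,1,2,3,4,6,8,10}
'b' @ 1: {1,2,3,4,5,6,8,9,10,11}  ✓accept
'b' @ 2: {1,2,3,4,5,6,8,9,10,11}  ✓accept
'c' @ 3: {1,2,3,4,5,6,7,8,9,10,11}  ✓accept
'b' @ 4: {1,2,3,4,5,6,8,9,10,11}  ✓accept
'b' @ 5: {1,2,3,4,5,6,8,9,10,11}  ✓accept
'c' @ 6: {1,2,3,4,5,6,7,8,9,10,11}  ✓accept
'a' @ 7: {1,2,3,4,5,6,8,9,10,11}  ✓accept
'a' @ 8: {1,2,3,4,5,6,8,9,10,11}  ✓accept
final: {1,2,3,4,5,6,8,9,10,11}; accept 1 in set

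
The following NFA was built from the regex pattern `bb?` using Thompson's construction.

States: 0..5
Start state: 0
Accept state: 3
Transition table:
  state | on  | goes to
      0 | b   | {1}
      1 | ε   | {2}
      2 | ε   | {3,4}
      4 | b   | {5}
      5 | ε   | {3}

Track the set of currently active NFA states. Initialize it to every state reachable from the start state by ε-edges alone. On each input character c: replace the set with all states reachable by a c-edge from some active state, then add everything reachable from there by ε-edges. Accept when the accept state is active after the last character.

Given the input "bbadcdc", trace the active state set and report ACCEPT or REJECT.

initial (ε-close {0}): {0}
'b' @ 1: {1,2,3,4}  (accept∈set)
'b' @ 2: {3,5}  (accept∈set)
'a' @ 3: {}  — state set empty
rest 'dcdc' ignored (set empty)
final: {}; accept 3 not in set

Answer: REJECT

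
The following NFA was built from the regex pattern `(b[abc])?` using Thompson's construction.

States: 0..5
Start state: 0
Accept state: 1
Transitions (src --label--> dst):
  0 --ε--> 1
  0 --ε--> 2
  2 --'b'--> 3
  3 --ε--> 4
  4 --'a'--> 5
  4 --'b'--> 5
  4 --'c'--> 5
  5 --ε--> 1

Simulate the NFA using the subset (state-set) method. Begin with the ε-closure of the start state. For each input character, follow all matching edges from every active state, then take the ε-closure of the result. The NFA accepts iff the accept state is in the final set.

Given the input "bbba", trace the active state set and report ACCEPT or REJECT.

Answer: REJECT

Trace:
start: ε-closure({0}) = {0,1,2}
'b' @ 1: {3,4}
'b' @ 2: {1,5}  [accepting]
'b' @ 3: {}  — no active states
rest 'a' ignored (set empty)
end set {} — state 1 not in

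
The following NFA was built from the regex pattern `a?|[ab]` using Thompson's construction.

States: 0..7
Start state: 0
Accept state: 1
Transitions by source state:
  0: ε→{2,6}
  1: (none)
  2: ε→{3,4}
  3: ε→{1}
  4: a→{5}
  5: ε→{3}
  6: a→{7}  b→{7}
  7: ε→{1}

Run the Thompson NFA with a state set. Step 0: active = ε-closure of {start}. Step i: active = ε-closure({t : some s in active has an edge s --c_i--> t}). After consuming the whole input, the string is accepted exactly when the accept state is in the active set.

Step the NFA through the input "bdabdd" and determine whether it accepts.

initial (ε-close {0}): {0,1,2,3,4,6}
'b' @ 1: {1,7}  ✓accept
'd' @ 2: {}  — state set empty
rest 'abdd' ignored (set empty)
end set {} — state 1 not in

Answer: REJECT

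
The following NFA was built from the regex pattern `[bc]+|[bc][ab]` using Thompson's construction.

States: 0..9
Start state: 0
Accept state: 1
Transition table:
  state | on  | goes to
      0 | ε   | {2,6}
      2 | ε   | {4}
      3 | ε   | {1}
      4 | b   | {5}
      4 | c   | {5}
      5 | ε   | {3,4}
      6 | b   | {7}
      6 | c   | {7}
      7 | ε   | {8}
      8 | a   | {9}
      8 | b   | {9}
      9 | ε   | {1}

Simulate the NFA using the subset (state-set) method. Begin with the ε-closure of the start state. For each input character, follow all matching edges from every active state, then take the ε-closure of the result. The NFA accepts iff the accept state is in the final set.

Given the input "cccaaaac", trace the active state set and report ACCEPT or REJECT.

Answer: REJECT

Steps:
start: ε-closure({0}) = {0,2,4,6}
'c' @ 1: {1,3,4,5,7,8}  (accept∈set)
'c' @ 2: {1,3,4,5}  (accept∈set)
'c' @ 3: {1,3,4,5}  (accept∈set)
'a' @ 4: {}  — dead — no transitions
rest 'aaac' ignored (set empty)
end set {} — state 1 not in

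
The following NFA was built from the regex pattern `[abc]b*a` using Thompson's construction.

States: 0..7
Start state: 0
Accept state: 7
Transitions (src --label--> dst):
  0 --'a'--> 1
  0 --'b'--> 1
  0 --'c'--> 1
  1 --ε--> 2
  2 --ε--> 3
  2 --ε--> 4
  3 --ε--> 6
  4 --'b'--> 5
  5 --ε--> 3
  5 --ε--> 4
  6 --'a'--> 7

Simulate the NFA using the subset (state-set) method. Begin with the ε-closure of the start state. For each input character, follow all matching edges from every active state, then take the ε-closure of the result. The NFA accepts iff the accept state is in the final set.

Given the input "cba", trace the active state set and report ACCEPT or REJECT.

Answer: ACCEPT

Steps:
start: ε-closure({0}) = {0}
'c' @ 1: {1,2,3,4,6}
'b' @ 2: {3,4,5,6}
'a' @ 3: {7}  [accepting]
final: {7}; accept 7 in set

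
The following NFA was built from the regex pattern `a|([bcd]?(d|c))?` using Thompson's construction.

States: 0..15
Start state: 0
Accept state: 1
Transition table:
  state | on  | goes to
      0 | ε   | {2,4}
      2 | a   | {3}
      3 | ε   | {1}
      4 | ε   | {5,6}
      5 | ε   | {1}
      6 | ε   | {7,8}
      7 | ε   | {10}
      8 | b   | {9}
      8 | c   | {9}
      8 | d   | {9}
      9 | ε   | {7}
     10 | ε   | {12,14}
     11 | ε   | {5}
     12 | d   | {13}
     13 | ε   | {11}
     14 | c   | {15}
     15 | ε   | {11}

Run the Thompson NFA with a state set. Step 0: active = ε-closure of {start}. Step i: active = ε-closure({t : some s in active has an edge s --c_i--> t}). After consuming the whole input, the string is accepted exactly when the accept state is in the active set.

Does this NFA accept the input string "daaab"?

Answer: REJECT

Steps:
initial (ε-close {0}): {0,1,2,4,5,6,7,8,10,12,14}
'd' @ 1: {1,5,7,9,10,11,12,13,14}  [accepting]
'a' @ 2: {}  — dead — no transitions
rest 'aab' ignored (set empty)
after full input: {}  (accept=1 not in)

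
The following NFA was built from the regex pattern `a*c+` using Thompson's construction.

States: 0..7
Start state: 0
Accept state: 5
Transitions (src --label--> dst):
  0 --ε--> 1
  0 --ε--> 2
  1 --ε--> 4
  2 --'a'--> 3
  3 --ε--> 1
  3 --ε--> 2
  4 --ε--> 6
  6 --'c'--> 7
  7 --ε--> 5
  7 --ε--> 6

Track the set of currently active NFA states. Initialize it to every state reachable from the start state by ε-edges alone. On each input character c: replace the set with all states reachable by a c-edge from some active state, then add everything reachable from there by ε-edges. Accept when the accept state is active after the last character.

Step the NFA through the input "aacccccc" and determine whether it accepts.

start: ε-closure({0}) = {0,1,2,4,6}
'a' @ 1: {1,2,3,4,6}
'a' @ 2: {1,2,3,4,6}
'c' @ 3: {5,6,7}  [accepting]
'c' @ 4: {5,6,7}  [accepting]
'c' @ 5: {5,6,7}  [accepting]
'c' @ 6: {5,6,7}  [accepting]
'c' @ 7: {5,6,7}  [accepting]
'c' @ 8: {5,6,7}  [accepting]
final: {5,6,7}; accept 5 in set

Answer: ACCEPT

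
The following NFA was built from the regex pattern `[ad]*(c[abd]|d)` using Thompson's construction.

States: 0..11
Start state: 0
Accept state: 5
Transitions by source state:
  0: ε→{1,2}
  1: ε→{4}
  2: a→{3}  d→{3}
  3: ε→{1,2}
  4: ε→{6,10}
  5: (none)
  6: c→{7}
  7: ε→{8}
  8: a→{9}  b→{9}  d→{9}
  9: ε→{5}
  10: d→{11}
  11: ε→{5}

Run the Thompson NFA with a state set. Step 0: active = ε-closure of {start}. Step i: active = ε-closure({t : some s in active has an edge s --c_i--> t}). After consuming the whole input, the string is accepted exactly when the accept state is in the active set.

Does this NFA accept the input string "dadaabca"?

initial (ε-close {0}): {0,1,2,4,6,10}
'd' @ 1: {1,2,3,4,5,6,10,11}  [accepting]
'a' @ 2: {1,2,3,4,6,10}
'd' @ 3: {1,2,3,4,5,6,10,11}  [accepting]
'a' @ 4: {1,2,3,4,6,10}
'a' @ 5: {1,2,3,4,6,10}
'b' @ 6: {}  — dead — no transitions
rest 'ca' ignored (set empty)
final: {}; accept 5 not in set

Answer: REJECT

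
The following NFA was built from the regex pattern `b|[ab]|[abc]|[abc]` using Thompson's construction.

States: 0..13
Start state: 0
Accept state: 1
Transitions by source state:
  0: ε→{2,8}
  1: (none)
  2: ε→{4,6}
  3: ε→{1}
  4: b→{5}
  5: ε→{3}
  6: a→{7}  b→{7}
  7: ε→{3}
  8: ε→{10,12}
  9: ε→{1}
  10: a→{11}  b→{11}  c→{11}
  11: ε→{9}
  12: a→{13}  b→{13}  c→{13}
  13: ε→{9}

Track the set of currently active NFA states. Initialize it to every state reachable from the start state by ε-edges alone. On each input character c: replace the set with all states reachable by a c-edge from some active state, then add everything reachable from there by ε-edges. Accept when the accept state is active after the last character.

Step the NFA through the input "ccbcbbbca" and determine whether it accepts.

S₀ = ε-closure({0}) = {0,2,4,6,8,10,12}
'c' @ 1: {1,9,11,13}  ✓accept
'c' @ 2: {}  — dead — no transitions
rest 'bcbbbca' ignored (set empty)
end set {} — state 1 not in

Answer: REJECT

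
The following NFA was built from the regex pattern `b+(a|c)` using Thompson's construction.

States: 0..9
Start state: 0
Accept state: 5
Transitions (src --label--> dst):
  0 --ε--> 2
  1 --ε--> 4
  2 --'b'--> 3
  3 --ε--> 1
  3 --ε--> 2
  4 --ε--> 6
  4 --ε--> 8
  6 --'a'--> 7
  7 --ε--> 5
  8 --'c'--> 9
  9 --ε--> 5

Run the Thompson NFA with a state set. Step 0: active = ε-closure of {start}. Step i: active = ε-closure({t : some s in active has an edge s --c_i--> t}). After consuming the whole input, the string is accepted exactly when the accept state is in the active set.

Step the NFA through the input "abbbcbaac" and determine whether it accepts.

S₀ = ε-closure({0}) = {0,2}
'a' @ 1: {}  — no active states
rest 'bbbcbaac' ignored (set empty)
end set {} — state 5 not in

Answer: REJECT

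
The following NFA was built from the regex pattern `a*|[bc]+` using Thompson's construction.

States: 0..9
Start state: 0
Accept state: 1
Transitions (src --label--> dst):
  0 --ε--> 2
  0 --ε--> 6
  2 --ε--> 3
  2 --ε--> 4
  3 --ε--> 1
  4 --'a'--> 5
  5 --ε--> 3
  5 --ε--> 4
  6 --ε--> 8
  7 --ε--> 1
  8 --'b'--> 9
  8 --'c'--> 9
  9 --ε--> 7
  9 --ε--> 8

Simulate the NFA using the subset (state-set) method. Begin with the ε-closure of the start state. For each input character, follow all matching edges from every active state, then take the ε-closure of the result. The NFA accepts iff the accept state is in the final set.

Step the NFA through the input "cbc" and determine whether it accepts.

Answer: ACCEPT

Derivation:
initial (ε-close {0}): {0,1,2,3,4,6,8}
'c' @ 1: {1,7,8,9}  [accepting]
'b' @ 2: {1,7,8,9}  [accepting]
'c' @ 3: {1,7,8,9}  [accepting]
final: {1,7,8,9}; accept 1 in set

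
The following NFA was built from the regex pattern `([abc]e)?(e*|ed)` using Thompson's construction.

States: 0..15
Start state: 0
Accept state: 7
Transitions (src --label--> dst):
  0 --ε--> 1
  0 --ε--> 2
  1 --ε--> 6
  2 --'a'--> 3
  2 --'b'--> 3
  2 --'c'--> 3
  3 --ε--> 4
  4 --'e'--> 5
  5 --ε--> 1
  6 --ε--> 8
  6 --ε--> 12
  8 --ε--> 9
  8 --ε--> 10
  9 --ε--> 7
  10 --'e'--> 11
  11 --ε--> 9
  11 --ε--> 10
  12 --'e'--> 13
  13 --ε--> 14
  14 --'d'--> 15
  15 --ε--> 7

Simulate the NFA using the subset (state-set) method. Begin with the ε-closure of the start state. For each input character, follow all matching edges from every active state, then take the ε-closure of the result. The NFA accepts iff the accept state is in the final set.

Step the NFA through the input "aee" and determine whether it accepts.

Answer: ACCEPT

Derivation:
start: ε-closure({0}) = {0,1,2,6,7,8,9,10,12}
'a' @ 1: {3,4}
'e' @ 2: {1,5,6,7,8,9,10,12}  (accept∈set)
'e' @ 3: {7,9,10,11,13,14}  (accept∈set)
end set {7,9,10,11,13,14} — state 7 in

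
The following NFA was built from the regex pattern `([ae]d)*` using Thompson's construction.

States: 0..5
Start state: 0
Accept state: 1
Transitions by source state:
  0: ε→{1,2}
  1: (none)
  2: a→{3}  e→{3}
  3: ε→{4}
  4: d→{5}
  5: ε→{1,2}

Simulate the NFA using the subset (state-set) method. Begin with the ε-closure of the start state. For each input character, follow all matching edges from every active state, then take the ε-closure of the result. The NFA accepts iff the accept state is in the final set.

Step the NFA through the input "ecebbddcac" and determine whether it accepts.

S₀ = ε-closure({0}) = {0,1,2}
'e' @ 1: {3,4}
'c' @ 2: {}  — no active states
rest 'ebbddcac' ignored (set empty)
after full input: {}  (accept=1 not in)

Answer: REJECT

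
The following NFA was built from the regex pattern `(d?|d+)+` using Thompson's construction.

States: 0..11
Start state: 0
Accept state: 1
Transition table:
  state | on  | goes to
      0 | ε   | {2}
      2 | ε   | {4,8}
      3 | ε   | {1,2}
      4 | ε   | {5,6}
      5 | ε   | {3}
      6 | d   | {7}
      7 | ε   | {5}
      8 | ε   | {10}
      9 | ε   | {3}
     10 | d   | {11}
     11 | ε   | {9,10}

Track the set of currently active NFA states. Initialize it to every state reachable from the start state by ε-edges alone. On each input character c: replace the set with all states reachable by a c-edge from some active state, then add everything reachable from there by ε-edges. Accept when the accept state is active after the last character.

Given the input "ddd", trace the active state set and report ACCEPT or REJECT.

initial (ε-close {0}): {0,1,2,3,4,5,6,8,10}
'd' @ 1: {1,2,3,4,5,6,7,8,9,10,11}  [accepting]
'd' @ 2: {1,2,3,4,5,6,7,8,9,10,11}  [accepting]
'd' @ 3: {1,2,3,4,5,6,7,8,9,10,11}  [accepting]
final: {1,2,3,4,5,6,7,8,9,10,11}; accept 1 in set

Answer: ACCEPT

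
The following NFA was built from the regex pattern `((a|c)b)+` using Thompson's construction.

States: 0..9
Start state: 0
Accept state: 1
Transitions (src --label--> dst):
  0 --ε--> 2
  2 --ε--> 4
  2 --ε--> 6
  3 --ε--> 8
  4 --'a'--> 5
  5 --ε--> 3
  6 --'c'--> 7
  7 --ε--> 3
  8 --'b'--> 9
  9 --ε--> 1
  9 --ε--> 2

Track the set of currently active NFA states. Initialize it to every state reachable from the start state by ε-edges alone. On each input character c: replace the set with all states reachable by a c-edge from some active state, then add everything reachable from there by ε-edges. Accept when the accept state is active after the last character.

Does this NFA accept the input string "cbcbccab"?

Answer: REJECT

Steps:
start: ε-closure({0}) = {0,2,4,6}
'c' @ 1: {3,7,8}
'b' @ 2: {1,2,4,6,9}  (accept∈set)
'c' @ 3: {3,7,8}
'b' @ 4: {1,2,4,6,9}  (accept∈set)
'c' @ 5: {3,7,8}
'c' @ 6: {}  — no active states
rest 'ab' ignored (set empty)
after full input: {}  (accept=1 not in)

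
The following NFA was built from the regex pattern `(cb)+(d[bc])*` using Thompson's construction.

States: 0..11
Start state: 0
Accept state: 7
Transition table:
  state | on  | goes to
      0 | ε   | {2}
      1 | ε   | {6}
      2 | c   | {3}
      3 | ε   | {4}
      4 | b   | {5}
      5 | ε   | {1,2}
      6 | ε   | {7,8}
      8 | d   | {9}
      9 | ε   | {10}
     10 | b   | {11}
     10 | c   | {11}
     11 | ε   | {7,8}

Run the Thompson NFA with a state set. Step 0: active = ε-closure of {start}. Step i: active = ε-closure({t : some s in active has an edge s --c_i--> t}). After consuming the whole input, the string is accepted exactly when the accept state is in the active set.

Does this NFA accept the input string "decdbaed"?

Answer: REJECT

Derivation:
start: ε-closure({0}) = {0,2}
'd' @ 1: {}  — state set empty
rest 'ecdbaed' ignored (set empty)
end set {} — state 7 not in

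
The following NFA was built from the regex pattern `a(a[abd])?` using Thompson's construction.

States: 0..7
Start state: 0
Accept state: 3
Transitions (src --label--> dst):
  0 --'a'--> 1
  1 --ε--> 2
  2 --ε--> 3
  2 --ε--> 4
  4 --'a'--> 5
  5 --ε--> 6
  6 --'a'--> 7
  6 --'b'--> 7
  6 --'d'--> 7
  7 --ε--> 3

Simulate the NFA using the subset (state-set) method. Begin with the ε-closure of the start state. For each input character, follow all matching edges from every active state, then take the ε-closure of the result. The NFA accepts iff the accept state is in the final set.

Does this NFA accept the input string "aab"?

start: ε-closure({0}) = {0}
'a' @ 1: {1,2,3,4}  (accept∈set)
'a' @ 2: {5,6}
'b' @ 3: {3,7}  (accept∈set)
after full input: {3,7}  (accept=3 in)

Answer: ACCEPT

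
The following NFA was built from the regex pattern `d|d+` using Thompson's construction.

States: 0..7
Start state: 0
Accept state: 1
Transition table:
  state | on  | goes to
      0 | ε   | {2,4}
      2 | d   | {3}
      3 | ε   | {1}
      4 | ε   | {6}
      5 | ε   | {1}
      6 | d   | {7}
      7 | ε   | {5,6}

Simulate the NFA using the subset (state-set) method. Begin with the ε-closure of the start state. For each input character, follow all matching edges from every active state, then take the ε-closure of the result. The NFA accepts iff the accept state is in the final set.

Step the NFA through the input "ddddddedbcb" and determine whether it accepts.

Answer: REJECT

Steps:
start: ε-closure({0}) = {0,2,4,6}
'd' @ 1: {1,3,5,6,7}  ✓accept
'd' @ 2: {1,5,6,7}  ✓accept
'd' @ 3: {1,5,6,7}  ✓accept
'd' @ 4: {1,5,6,7}  ✓accept
'd' @ 5: {1,5,6,7}  ✓accept
'd' @ 6: {1,5,6,7}  ✓accept
'e' @ 7: {}  — dead — no transitions
rest 'dbcb' ignored (set empty)
final: {}; accept 1 not in set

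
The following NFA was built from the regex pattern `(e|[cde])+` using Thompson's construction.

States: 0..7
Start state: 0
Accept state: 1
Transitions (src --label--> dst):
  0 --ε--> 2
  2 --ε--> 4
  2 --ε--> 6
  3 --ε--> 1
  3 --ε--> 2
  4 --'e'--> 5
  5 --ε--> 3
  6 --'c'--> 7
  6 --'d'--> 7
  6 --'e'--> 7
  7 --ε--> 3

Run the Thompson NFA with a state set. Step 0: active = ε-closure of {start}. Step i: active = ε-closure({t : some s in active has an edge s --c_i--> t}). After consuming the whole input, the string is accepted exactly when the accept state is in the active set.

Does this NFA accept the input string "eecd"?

initial (ε-close {0}): {0,2,4,6}
'e' @ 1: {1,2,3,4,5,6,7}  [accepting]
'e' @ 2: {1,2,3,4,5,6,7}  [accepting]
'c' @ 3: {1,2,3,4,6,7}  [accepting]
'd' @ 4: {1,2,3,4,6,7}  [accepting]
final: {1,2,3,4,6,7}; accept 1 in set

Answer: ACCEPT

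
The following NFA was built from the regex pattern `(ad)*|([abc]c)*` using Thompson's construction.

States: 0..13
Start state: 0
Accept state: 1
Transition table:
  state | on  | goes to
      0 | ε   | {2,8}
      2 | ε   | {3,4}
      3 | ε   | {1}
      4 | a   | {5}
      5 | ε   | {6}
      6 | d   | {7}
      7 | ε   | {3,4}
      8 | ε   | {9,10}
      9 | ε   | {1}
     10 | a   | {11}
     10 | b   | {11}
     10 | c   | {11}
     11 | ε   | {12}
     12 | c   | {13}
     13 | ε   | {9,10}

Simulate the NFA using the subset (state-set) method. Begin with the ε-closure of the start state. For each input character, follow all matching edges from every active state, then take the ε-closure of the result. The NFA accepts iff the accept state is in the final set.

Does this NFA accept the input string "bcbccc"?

start: ε-closure({0}) = {0,1,2,3,4,8,9,10}
'b' @ 1: {11,12}
'c' @ 2: {1,9,10,13}  ✓accept
'b' @ 3: {11,12}
'c' @ 4: {1,9,10,13}  ✓accept
'c' @ 5: {11,12}
'c' @ 6: {1,9,10,13}  ✓accept
after full input: {1,9,10,13}  (accept=1 in)

Answer: ACCEPT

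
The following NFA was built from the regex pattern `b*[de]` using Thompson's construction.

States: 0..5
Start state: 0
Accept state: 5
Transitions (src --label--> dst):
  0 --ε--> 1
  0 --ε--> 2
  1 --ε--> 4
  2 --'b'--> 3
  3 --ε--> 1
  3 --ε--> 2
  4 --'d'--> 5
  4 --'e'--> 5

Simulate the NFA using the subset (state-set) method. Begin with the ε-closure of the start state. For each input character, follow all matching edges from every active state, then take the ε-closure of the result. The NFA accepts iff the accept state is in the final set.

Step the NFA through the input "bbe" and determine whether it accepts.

start: ε-closure({0}) = {0,1,2,4}
'b' @ 1: {1,2,3,4}
'b' @ 2: {1,2,3,4}
'e' @ 3: {5}  [accepting]
final: {5}; accept 5 in set

Answer: ACCEPT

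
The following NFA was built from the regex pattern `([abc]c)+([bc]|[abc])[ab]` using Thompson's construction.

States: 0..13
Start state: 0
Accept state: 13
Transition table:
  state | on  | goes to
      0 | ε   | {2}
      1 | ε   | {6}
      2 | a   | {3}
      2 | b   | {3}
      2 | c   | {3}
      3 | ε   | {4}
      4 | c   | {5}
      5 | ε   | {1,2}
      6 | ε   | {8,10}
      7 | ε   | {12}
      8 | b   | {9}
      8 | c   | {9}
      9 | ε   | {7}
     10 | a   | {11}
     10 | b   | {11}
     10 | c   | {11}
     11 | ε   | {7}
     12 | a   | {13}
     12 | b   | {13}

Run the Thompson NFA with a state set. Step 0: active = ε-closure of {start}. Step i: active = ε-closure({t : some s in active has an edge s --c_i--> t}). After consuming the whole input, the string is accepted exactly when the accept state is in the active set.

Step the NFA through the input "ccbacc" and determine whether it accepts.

Answer: REJECT

Derivation:
initial (ε-close {0}): {0,2}
'c' @ 1: {3,4}
'c' @ 2: {1,2,5,6,8,10}
'b' @ 3: {3,4,7,9,11,12}
'a' @ 4: {13}  (accept∈set)
'c' @ 5: {}  — no active states
rest 'c' ignored (set empty)
final: {}; accept 13 not in set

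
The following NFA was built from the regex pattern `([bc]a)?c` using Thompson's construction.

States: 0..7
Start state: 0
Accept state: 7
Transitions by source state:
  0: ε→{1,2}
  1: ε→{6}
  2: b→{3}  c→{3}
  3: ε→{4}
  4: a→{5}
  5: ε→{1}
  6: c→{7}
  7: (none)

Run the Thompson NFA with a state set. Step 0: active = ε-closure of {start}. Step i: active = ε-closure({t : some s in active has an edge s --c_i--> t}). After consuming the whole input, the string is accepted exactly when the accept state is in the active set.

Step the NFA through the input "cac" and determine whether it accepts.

Answer: ACCEPT

Derivation:
S₀ = ε-closure({0}) = {0,1,2,6}
'c' @ 1: {3,4,7}  (accept∈set)
'a' @ 2: {1,5,6}
'c' @ 3: {7}  (accept∈set)
after full input: {7}  (accept=7 in)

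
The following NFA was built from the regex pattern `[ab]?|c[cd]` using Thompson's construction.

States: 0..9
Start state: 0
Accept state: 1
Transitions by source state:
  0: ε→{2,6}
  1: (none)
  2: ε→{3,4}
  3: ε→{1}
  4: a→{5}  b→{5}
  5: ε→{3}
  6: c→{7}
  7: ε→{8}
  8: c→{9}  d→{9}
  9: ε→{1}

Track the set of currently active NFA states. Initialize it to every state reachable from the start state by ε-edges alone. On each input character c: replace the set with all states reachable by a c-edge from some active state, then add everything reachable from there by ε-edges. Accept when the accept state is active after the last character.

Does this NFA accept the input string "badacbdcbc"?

Answer: REJECT

Trace:
start: ε-closure({0}) = {0,1,2,3,4,6}
'b' @ 1: {1,3,5}  ✓accept
'a' @ 2: {}  — dead — no transitions
rest 'dacbdcbc' ignored (set empty)
after full input: {}  (accept=1 not in)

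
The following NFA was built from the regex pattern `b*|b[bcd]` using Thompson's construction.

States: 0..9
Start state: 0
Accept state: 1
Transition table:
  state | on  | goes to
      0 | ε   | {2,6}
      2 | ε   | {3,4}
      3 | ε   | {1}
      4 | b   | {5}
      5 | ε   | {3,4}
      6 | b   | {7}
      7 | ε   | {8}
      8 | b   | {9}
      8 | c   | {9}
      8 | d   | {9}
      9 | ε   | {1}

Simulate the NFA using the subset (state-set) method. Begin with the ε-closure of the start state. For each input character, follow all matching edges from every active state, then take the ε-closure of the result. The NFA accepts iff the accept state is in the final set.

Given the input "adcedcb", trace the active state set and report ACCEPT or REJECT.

initial (ε-close {0}): {0,1,2,3,4,6}
'a' @ 1: {}  — dead — no transitions
rest 'dcedcb' ignored (set empty)
after full input: {}  (accept=1 not in)

Answer: REJECT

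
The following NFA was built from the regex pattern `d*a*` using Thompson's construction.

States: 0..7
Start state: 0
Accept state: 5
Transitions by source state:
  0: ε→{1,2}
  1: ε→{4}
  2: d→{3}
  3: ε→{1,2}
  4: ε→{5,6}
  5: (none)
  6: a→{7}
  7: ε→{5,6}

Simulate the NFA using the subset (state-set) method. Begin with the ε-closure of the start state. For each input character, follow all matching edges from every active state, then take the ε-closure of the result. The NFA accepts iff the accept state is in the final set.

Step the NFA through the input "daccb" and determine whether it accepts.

S₀ = ε-closure({0}) = {0,1,2,4,5,6}
'd' @ 1: {1,2,3,4,5,6}  [accepting]
'a' @ 2: {5,6,7}  [accepting]
'c' @ 3: {}  — no active states
rest 'cb' ignored (set empty)
final: {}; accept 5 not in set

Answer: REJECT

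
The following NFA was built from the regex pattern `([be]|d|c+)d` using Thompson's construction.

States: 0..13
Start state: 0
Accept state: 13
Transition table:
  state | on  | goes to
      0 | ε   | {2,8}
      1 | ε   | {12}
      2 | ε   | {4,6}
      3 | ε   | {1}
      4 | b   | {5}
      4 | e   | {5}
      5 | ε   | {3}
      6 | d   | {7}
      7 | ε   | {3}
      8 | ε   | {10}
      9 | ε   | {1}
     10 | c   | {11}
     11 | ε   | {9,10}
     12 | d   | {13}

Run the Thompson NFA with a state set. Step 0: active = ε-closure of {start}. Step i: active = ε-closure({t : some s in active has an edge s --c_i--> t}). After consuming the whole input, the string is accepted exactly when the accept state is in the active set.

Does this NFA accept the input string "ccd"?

start: ε-closure({0}) = {0,2,4,6,8,10}
'c' @ 1: {1,9,10,11,12}
'c' @ 2: {1,9,10,11,12}
'd' @ 3: {13}  [accepting]
final: {13}; accept 13 in set

Answer: ACCEPT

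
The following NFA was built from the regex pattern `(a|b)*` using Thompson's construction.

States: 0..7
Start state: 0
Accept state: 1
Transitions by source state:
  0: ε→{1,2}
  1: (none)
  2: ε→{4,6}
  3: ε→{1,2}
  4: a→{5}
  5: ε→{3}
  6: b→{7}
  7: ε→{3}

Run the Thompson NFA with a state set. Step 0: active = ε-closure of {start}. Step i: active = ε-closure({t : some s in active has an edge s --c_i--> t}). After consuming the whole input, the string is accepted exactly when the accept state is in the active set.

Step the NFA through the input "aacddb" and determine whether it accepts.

initial (ε-close {0}): {0,1,2,4,6}
'a' @ 1: {1,2,3,4,5,6}  ✓accept
'a' @ 2: {1,2,3,4,5,6}  ✓accept
'c' @ 3: {}  — dead — no transitions
rest 'ddb' ignored (set empty)
final: {}; accept 1 not in set

Answer: REJECT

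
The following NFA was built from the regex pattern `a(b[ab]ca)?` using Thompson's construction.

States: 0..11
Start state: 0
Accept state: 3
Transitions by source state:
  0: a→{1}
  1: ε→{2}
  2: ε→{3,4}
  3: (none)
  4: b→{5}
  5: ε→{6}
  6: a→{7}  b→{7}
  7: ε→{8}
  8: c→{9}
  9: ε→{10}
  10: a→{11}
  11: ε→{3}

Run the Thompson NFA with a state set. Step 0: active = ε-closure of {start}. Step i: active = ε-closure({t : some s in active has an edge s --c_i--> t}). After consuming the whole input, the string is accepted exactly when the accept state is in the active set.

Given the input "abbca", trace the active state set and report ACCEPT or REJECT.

Answer: ACCEPT

Trace:
start: ε-closure({0}) = {0}
'a' @ 1: {1,2,3,4}  (accept∈set)
'b' @ 2: {5,6}
'b' @ 3: {7,8}
'c' @ 4: {9,10}
'a' @ 5: {3,11}  (accept∈set)
after full input: {3,11}  (accept=3 in)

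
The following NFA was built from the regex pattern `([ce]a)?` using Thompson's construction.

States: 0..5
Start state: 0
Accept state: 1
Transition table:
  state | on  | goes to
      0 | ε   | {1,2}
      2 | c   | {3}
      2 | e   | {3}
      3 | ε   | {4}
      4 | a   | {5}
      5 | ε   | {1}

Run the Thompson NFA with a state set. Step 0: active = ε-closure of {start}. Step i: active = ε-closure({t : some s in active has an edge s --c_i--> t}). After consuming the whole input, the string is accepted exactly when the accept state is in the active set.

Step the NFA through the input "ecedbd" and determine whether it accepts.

initial (ε-close {0}): {0,1,2}
'e' @ 1: {3,4}
'c' @ 2: {}  — no active states
rest 'edbd' ignored (set empty)
final: {}; accept 1 not in set

Answer: REJECT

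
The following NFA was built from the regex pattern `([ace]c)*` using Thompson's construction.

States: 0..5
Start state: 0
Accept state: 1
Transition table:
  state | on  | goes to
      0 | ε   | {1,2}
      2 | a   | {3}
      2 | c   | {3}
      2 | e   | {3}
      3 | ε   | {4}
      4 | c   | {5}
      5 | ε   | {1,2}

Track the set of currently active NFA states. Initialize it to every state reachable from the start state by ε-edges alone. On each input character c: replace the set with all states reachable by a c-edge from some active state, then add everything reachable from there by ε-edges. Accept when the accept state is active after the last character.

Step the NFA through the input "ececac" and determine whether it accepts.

S₀ = ε-closure({0}) = {0,1,2}
'e' @ 1: {3,4}
'c' @ 2: {1,2,5}  ✓accept
'e' @ 3: {3,4}
'c' @ 4: {1,2,5}  ✓accept
'a' @ 5: {3,4}
'c' @ 6: {1,2,5}  ✓accept
final: {1,2,5}; accept 1 in set

Answer: ACCEPT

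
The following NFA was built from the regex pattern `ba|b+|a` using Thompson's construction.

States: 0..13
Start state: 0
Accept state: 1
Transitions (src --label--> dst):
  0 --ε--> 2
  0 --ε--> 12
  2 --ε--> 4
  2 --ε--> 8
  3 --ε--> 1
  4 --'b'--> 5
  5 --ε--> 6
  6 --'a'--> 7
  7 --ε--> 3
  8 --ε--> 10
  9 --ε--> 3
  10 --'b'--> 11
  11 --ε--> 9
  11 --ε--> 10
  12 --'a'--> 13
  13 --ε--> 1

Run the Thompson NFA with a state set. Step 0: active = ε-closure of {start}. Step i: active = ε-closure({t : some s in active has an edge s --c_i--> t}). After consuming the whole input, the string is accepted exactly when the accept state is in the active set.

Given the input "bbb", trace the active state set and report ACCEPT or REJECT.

Answer: ACCEPT

Steps:
S₀ = ε-closure({0}) = {0,2,4,8,10,12}
'b' @ 1: {1,3,5,6,9,10,11}  [accepting]
'b' @ 2: {1,3,9,10,11}  [accepting]
'b' @ 3: {1,3,9,10,11}  [accepting]
after full input: {1,3,9,10,11}  (accept=1 in)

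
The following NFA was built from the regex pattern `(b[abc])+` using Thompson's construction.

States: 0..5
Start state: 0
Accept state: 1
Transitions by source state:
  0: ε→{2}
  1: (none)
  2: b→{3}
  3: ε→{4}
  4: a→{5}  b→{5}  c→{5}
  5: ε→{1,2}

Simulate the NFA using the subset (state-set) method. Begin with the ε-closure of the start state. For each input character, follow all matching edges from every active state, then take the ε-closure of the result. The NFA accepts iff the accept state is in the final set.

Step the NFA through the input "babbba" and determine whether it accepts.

start: ε-closure({0}) = {0,2}
'b' @ 1: {3,4}
'a' @ 2: {1,2,5}  [accepting]
'b' @ 3: {3,4}
'b' @ 4: {1,2,5}  [accepting]
'b' @ 5: {3,4}
'a' @ 6: {1,2,5}  [accepting]
final: {1,2,5}; accept 1 in set

Answer: ACCEPT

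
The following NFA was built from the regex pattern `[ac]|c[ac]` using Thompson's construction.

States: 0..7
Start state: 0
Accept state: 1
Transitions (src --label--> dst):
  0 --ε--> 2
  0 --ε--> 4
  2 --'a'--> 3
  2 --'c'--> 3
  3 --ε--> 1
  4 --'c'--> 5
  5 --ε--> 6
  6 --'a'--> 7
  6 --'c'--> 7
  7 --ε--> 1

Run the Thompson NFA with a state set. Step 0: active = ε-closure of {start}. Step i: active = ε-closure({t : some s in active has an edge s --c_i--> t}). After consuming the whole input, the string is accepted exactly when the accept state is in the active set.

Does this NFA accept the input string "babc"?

Answer: REJECT

Trace:
S₀ = ε-closure({0}) = {0,2,4}
'b' @ 1: {}  — dead — no transitions
rest 'abc' ignored (set empty)
final: {}; accept 1 not in set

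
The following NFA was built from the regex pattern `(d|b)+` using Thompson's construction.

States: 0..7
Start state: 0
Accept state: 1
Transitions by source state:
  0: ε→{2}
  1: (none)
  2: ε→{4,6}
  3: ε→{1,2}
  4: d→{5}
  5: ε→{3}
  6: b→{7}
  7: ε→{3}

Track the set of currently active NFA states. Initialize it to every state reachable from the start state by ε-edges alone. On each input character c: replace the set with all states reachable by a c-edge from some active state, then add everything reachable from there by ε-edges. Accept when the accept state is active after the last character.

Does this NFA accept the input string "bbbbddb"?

start: ε-closure({0}) = {0,2,4,6}
'b' @ 1: {1,2,3,4,6,7}  ✓accept
'b' @ 2: {1,2,3,4,6,7}  ✓accept
'b' @ 3: {1,2,3,4,6,7}  ✓accept
'b' @ 4: {1,2,3,4,6,7}  ✓accept
'd' @ 5: {1,2,3,4,5,6}  ✓accept
'd' @ 6: {1,2,3,4,5,6}  ✓accept
'b' @ 7: {1,2,3,4,6,7}  ✓accept
after full input: {1,2,3,4,6,7}  (accept=1 in)

Answer: ACCEPT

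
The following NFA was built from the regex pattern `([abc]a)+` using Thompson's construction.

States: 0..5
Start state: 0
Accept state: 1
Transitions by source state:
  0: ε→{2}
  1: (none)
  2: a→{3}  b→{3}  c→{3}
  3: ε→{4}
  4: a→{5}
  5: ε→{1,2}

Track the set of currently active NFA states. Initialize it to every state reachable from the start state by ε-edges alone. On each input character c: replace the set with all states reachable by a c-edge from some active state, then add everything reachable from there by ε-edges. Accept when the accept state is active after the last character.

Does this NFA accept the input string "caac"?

Answer: REJECT

Trace:
start: ε-closure({0}) = {0,2}
'c' @ 1: {3,4}
'a' @ 2: {1,2,5}  ✓accept
'a' @ 3: {3,4}
'c' @ 4: {}  — dead — no transitions
final: {}; accept 1 not in set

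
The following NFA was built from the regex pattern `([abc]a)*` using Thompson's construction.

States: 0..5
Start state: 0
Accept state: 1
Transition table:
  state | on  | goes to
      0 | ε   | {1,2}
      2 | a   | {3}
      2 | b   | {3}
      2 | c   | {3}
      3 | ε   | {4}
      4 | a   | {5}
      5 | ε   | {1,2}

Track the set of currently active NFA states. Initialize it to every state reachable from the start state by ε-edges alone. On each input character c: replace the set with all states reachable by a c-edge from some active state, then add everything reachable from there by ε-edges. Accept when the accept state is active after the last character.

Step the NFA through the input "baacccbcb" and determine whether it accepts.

initial (ε-close {0}): {0,1,2}
'b' @ 1: {3,4}
'a' @ 2: {1,2,5}  [accepting]
'a' @ 3: {3,4}
'c' @ 4: {}  — state set empty
rest 'ccbcb' ignored (set empty)
after full input: {}  (accept=1 not in)

Answer: REJECT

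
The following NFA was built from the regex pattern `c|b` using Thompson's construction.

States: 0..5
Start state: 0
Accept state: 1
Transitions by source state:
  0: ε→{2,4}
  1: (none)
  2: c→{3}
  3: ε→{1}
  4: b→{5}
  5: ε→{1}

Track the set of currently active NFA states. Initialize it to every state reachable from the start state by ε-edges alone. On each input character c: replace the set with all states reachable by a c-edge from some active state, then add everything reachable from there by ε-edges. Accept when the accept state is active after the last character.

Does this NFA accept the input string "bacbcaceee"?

Answer: REJECT

Derivation:
S₀ = ε-closure({0}) = {0,2,4}
'b' @ 1: {1,5}  ✓accept
'a' @ 2: {}  — state set empty
rest 'cbcaceee' ignored (set empty)
after full input: {}  (accept=1 not in)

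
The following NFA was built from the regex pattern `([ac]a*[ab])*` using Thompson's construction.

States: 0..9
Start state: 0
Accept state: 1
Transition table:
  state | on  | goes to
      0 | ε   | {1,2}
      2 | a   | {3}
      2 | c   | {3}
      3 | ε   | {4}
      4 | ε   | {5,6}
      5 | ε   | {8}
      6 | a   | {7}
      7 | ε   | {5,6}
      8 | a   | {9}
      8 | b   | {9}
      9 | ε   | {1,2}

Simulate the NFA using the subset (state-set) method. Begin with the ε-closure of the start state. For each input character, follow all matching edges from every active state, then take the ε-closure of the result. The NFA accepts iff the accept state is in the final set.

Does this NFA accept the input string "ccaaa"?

start: ε-closure({0}) = {0,1,2}
'c' @ 1: {3,4,5,6,8}
'c' @ 2: {}  — no active states
rest 'aaa' ignored (set empty)
end set {} — state 1 not in

Answer: REJECT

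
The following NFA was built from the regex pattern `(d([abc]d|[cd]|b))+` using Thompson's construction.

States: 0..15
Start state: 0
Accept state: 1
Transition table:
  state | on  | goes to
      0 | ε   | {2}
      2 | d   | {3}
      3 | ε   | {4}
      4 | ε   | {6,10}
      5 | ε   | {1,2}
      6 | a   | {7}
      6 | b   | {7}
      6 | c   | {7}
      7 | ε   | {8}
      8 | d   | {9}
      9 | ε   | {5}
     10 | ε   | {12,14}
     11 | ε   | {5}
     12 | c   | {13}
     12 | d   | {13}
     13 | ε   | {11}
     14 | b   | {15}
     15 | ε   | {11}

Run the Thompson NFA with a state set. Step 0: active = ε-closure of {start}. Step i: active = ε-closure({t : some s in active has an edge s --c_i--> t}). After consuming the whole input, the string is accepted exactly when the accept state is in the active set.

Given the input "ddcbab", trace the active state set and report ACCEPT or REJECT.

start: ε-closure({0}) = {0,2}
'd' @ 1: {3,4,6,10,12,14}
'd' @ 2: {1,2,5,11,13}  [accepting]
'c' @ 3: {}  — no active states
rest 'bab' ignored (set empty)
after full input: {}  (accept=1 not in)

Answer: REJECT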